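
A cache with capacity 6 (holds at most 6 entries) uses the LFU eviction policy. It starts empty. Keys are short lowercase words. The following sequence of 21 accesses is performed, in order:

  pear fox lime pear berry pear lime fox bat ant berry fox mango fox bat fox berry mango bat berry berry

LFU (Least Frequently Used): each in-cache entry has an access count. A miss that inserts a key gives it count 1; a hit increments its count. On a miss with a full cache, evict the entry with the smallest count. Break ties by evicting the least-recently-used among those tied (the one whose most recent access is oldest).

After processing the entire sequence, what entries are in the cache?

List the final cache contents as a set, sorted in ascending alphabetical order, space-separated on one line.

LFU simulation (capacity=6):
  1. access pear: MISS. Cache: [pear(c=1)]
  2. access fox: MISS. Cache: [pear(c=1) fox(c=1)]
  3. access lime: MISS. Cache: [pear(c=1) fox(c=1) lime(c=1)]
  4. access pear: HIT, count now 2. Cache: [fox(c=1) lime(c=1) pear(c=2)]
  5. access berry: MISS. Cache: [fox(c=1) lime(c=1) berry(c=1) pear(c=2)]
  6. access pear: HIT, count now 3. Cache: [fox(c=1) lime(c=1) berry(c=1) pear(c=3)]
  7. access lime: HIT, count now 2. Cache: [fox(c=1) berry(c=1) lime(c=2) pear(c=3)]
  8. access fox: HIT, count now 2. Cache: [berry(c=1) lime(c=2) fox(c=2) pear(c=3)]
  9. access bat: MISS. Cache: [berry(c=1) bat(c=1) lime(c=2) fox(c=2) pear(c=3)]
  10. access ant: MISS. Cache: [berry(c=1) bat(c=1) ant(c=1) lime(c=2) fox(c=2) pear(c=3)]
  11. access berry: HIT, count now 2. Cache: [bat(c=1) ant(c=1) lime(c=2) fox(c=2) berry(c=2) pear(c=3)]
  12. access fox: HIT, count now 3. Cache: [bat(c=1) ant(c=1) lime(c=2) berry(c=2) pear(c=3) fox(c=3)]
  13. access mango: MISS, evict bat(c=1). Cache: [ant(c=1) mango(c=1) lime(c=2) berry(c=2) pear(c=3) fox(c=3)]
  14. access fox: HIT, count now 4. Cache: [ant(c=1) mango(c=1) lime(c=2) berry(c=2) pear(c=3) fox(c=4)]
  15. access bat: MISS, evict ant(c=1). Cache: [mango(c=1) bat(c=1) lime(c=2) berry(c=2) pear(c=3) fox(c=4)]
  16. access fox: HIT, count now 5. Cache: [mango(c=1) bat(c=1) lime(c=2) berry(c=2) pear(c=3) fox(c=5)]
  17. access berry: HIT, count now 3. Cache: [mango(c=1) bat(c=1) lime(c=2) pear(c=3) berry(c=3) fox(c=5)]
  18. access mango: HIT, count now 2. Cache: [bat(c=1) lime(c=2) mango(c=2) pear(c=3) berry(c=3) fox(c=5)]
  19. access bat: HIT, count now 2. Cache: [lime(c=2) mango(c=2) bat(c=2) pear(c=3) berry(c=3) fox(c=5)]
  20. access berry: HIT, count now 4. Cache: [lime(c=2) mango(c=2) bat(c=2) pear(c=3) berry(c=4) fox(c=5)]
  21. access berry: HIT, count now 5. Cache: [lime(c=2) mango(c=2) bat(c=2) pear(c=3) fox(c=5) berry(c=5)]
Total: 13 hits, 8 misses, 2 evictions

Answer: bat berry fox lime mango pear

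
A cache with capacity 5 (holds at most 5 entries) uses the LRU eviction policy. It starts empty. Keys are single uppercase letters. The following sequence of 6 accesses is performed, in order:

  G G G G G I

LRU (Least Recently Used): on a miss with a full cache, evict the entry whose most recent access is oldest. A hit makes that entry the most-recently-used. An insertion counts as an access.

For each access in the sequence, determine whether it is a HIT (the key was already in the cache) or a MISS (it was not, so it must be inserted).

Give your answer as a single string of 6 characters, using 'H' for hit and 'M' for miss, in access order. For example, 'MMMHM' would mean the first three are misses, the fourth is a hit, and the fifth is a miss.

LRU simulation (capacity=5):
  1. access G: MISS. Cache (LRU->MRU): [G]
  2. access G: HIT. Cache (LRU->MRU): [G]
  3. access G: HIT. Cache (LRU->MRU): [G]
  4. access G: HIT. Cache (LRU->MRU): [G]
  5. access G: HIT. Cache (LRU->MRU): [G]
  6. access I: MISS. Cache (LRU->MRU): [G I]
Total: 4 hits, 2 misses, 0 evictions

Answer: MHHHHM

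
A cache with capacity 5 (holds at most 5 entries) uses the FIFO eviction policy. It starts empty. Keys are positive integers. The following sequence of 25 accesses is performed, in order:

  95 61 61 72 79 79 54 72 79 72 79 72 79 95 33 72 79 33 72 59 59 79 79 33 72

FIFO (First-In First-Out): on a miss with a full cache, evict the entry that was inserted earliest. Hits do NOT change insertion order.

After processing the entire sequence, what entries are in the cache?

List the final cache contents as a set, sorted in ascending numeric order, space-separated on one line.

Answer: 33 54 59 72 79

Derivation:
FIFO simulation (capacity=5):
  1. access 95: MISS. Cache (old->new): [95]
  2. access 61: MISS. Cache (old->new): [95 61]
  3. access 61: HIT. Cache (old->new): [95 61]
  4. access 72: MISS. Cache (old->new): [95 61 72]
  5. access 79: MISS. Cache (old->new): [95 61 72 79]
  6. access 79: HIT. Cache (old->new): [95 61 72 79]
  7. access 54: MISS. Cache (old->new): [95 61 72 79 54]
  8. access 72: HIT. Cache (old->new): [95 61 72 79 54]
  9. access 79: HIT. Cache (old->new): [95 61 72 79 54]
  10. access 72: HIT. Cache (old->new): [95 61 72 79 54]
  11. access 79: HIT. Cache (old->new): [95 61 72 79 54]
  12. access 72: HIT. Cache (old->new): [95 61 72 79 54]
  13. access 79: HIT. Cache (old->new): [95 61 72 79 54]
  14. access 95: HIT. Cache (old->new): [95 61 72 79 54]
  15. access 33: MISS, evict 95. Cache (old->new): [61 72 79 54 33]
  16. access 72: HIT. Cache (old->new): [61 72 79 54 33]
  17. access 79: HIT. Cache (old->new): [61 72 79 54 33]
  18. access 33: HIT. Cache (old->new): [61 72 79 54 33]
  19. access 72: HIT. Cache (old->new): [61 72 79 54 33]
  20. access 59: MISS, evict 61. Cache (old->new): [72 79 54 33 59]
  21. access 59: HIT. Cache (old->new): [72 79 54 33 59]
  22. access 79: HIT. Cache (old->new): [72 79 54 33 59]
  23. access 79: HIT. Cache (old->new): [72 79 54 33 59]
  24. access 33: HIT. Cache (old->new): [72 79 54 33 59]
  25. access 72: HIT. Cache (old->new): [72 79 54 33 59]
Total: 18 hits, 7 misses, 2 evictions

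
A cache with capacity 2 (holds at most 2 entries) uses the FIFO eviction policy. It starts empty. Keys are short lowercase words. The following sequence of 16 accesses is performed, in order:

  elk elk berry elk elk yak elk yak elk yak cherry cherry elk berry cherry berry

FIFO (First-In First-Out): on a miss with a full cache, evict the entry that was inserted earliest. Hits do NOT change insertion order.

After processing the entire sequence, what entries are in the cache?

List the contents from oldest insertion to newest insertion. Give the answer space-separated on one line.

FIFO simulation (capacity=2):
  1. access elk: MISS. Cache (old->new): [elk]
  2. access elk: HIT. Cache (old->new): [elk]
  3. access berry: MISS. Cache (old->new): [elk berry]
  4. access elk: HIT. Cache (old->new): [elk berry]
  5. access elk: HIT. Cache (old->new): [elk berry]
  6. access yak: MISS, evict elk. Cache (old->new): [berry yak]
  7. access elk: MISS, evict berry. Cache (old->new): [yak elk]
  8. access yak: HIT. Cache (old->new): [yak elk]
  9. access elk: HIT. Cache (old->new): [yak elk]
  10. access yak: HIT. Cache (old->new): [yak elk]
  11. access cherry: MISS, evict yak. Cache (old->new): [elk cherry]
  12. access cherry: HIT. Cache (old->new): [elk cherry]
  13. access elk: HIT. Cache (old->new): [elk cherry]
  14. access berry: MISS, evict elk. Cache (old->new): [cherry berry]
  15. access cherry: HIT. Cache (old->new): [cherry berry]
  16. access berry: HIT. Cache (old->new): [cherry berry]
Total: 10 hits, 6 misses, 4 evictions

Answer: cherry berry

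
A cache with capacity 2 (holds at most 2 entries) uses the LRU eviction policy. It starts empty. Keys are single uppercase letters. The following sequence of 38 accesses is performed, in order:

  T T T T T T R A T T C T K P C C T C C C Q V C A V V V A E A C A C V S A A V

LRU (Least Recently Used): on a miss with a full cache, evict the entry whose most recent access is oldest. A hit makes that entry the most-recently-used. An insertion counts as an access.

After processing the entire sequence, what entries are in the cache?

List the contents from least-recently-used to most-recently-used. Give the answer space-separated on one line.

Answer: A V

Derivation:
LRU simulation (capacity=2):
  1. access T: MISS. Cache (LRU->MRU): [T]
  2. access T: HIT. Cache (LRU->MRU): [T]
  3. access T: HIT. Cache (LRU->MRU): [T]
  4. access T: HIT. Cache (LRU->MRU): [T]
  5. access T: HIT. Cache (LRU->MRU): [T]
  6. access T: HIT. Cache (LRU->MRU): [T]
  7. access R: MISS. Cache (LRU->MRU): [T R]
  8. access A: MISS, evict T. Cache (LRU->MRU): [R A]
  9. access T: MISS, evict R. Cache (LRU->MRU): [A T]
  10. access T: HIT. Cache (LRU->MRU): [A T]
  11. access C: MISS, evict A. Cache (LRU->MRU): [T C]
  12. access T: HIT. Cache (LRU->MRU): [C T]
  13. access K: MISS, evict C. Cache (LRU->MRU): [T K]
  14. access P: MISS, evict T. Cache (LRU->MRU): [K P]
  15. access C: MISS, evict K. Cache (LRU->MRU): [P C]
  16. access C: HIT. Cache (LRU->MRU): [P C]
  17. access T: MISS, evict P. Cache (LRU->MRU): [C T]
  18. access C: HIT. Cache (LRU->MRU): [T C]
  19. access C: HIT. Cache (LRU->MRU): [T C]
  20. access C: HIT. Cache (LRU->MRU): [T C]
  21. access Q: MISS, evict T. Cache (LRU->MRU): [C Q]
  22. access V: MISS, evict C. Cache (LRU->MRU): [Q V]
  23. access C: MISS, evict Q. Cache (LRU->MRU): [V C]
  24. access A: MISS, evict V. Cache (LRU->MRU): [C A]
  25. access V: MISS, evict C. Cache (LRU->MRU): [A V]
  26. access V: HIT. Cache (LRU->MRU): [A V]
  27. access V: HIT. Cache (LRU->MRU): [A V]
  28. access A: HIT. Cache (LRU->MRU): [V A]
  29. access E: MISS, evict V. Cache (LRU->MRU): [A E]
  30. access A: HIT. Cache (LRU->MRU): [E A]
  31. access C: MISS, evict E. Cache (LRU->MRU): [A C]
  32. access A: HIT. Cache (LRU->MRU): [C A]
  33. access C: HIT. Cache (LRU->MRU): [A C]
  34. access V: MISS, evict A. Cache (LRU->MRU): [C V]
  35. access S: MISS, evict C. Cache (LRU->MRU): [V S]
  36. access A: MISS, evict V. Cache (LRU->MRU): [S A]
  37. access A: HIT. Cache (LRU->MRU): [S A]
  38. access V: MISS, evict S. Cache (LRU->MRU): [A V]
Total: 18 hits, 20 misses, 18 evictions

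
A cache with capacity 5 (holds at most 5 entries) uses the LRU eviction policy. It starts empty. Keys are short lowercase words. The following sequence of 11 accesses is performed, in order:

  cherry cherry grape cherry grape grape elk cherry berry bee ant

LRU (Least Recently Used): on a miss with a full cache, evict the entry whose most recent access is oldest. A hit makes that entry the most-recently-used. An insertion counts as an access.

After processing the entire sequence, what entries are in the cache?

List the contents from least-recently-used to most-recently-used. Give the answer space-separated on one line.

Answer: elk cherry berry bee ant

Derivation:
LRU simulation (capacity=5):
  1. access cherry: MISS. Cache (LRU->MRU): [cherry]
  2. access cherry: HIT. Cache (LRU->MRU): [cherry]
  3. access grape: MISS. Cache (LRU->MRU): [cherry grape]
  4. access cherry: HIT. Cache (LRU->MRU): [grape cherry]
  5. access grape: HIT. Cache (LRU->MRU): [cherry grape]
  6. access grape: HIT. Cache (LRU->MRU): [cherry grape]
  7. access elk: MISS. Cache (LRU->MRU): [cherry grape elk]
  8. access cherry: HIT. Cache (LRU->MRU): [grape elk cherry]
  9. access berry: MISS. Cache (LRU->MRU): [grape elk cherry berry]
  10. access bee: MISS. Cache (LRU->MRU): [grape elk cherry berry bee]
  11. access ant: MISS, evict grape. Cache (LRU->MRU): [elk cherry berry bee ant]
Total: 5 hits, 6 misses, 1 evictions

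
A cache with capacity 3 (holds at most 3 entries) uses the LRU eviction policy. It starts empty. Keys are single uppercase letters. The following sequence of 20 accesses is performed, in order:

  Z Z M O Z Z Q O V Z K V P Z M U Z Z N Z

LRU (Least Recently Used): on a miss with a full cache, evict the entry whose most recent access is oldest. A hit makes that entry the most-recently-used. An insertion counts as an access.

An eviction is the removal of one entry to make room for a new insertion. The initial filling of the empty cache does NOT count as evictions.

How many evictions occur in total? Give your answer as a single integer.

LRU simulation (capacity=3):
  1. access Z: MISS. Cache (LRU->MRU): [Z]
  2. access Z: HIT. Cache (LRU->MRU): [Z]
  3. access M: MISS. Cache (LRU->MRU): [Z M]
  4. access O: MISS. Cache (LRU->MRU): [Z M O]
  5. access Z: HIT. Cache (LRU->MRU): [M O Z]
  6. access Z: HIT. Cache (LRU->MRU): [M O Z]
  7. access Q: MISS, evict M. Cache (LRU->MRU): [O Z Q]
  8. access O: HIT. Cache (LRU->MRU): [Z Q O]
  9. access V: MISS, evict Z. Cache (LRU->MRU): [Q O V]
  10. access Z: MISS, evict Q. Cache (LRU->MRU): [O V Z]
  11. access K: MISS, evict O. Cache (LRU->MRU): [V Z K]
  12. access V: HIT. Cache (LRU->MRU): [Z K V]
  13. access P: MISS, evict Z. Cache (LRU->MRU): [K V P]
  14. access Z: MISS, evict K. Cache (LRU->MRU): [V P Z]
  15. access M: MISS, evict V. Cache (LRU->MRU): [P Z M]
  16. access U: MISS, evict P. Cache (LRU->MRU): [Z M U]
  17. access Z: HIT. Cache (LRU->MRU): [M U Z]
  18. access Z: HIT. Cache (LRU->MRU): [M U Z]
  19. access N: MISS, evict M. Cache (LRU->MRU): [U Z N]
  20. access Z: HIT. Cache (LRU->MRU): [U N Z]
Total: 8 hits, 12 misses, 9 evictions

Answer: 9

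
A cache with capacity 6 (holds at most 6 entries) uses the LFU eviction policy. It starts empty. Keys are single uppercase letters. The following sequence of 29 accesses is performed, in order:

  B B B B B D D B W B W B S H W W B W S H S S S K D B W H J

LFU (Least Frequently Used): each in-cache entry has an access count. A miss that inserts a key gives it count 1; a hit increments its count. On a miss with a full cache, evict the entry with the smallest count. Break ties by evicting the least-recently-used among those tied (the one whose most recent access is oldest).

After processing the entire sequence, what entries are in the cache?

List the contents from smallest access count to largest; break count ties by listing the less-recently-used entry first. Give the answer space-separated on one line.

LFU simulation (capacity=6):
  1. access B: MISS. Cache: [B(c=1)]
  2. access B: HIT, count now 2. Cache: [B(c=2)]
  3. access B: HIT, count now 3. Cache: [B(c=3)]
  4. access B: HIT, count now 4. Cache: [B(c=4)]
  5. access B: HIT, count now 5. Cache: [B(c=5)]
  6. access D: MISS. Cache: [D(c=1) B(c=5)]
  7. access D: HIT, count now 2. Cache: [D(c=2) B(c=5)]
  8. access B: HIT, count now 6. Cache: [D(c=2) B(c=6)]
  9. access W: MISS. Cache: [W(c=1) D(c=2) B(c=6)]
  10. access B: HIT, count now 7. Cache: [W(c=1) D(c=2) B(c=7)]
  11. access W: HIT, count now 2. Cache: [D(c=2) W(c=2) B(c=7)]
  12. access B: HIT, count now 8. Cache: [D(c=2) W(c=2) B(c=8)]
  13. access S: MISS. Cache: [S(c=1) D(c=2) W(c=2) B(c=8)]
  14. access H: MISS. Cache: [S(c=1) H(c=1) D(c=2) W(c=2) B(c=8)]
  15. access W: HIT, count now 3. Cache: [S(c=1) H(c=1) D(c=2) W(c=3) B(c=8)]
  16. access W: HIT, count now 4. Cache: [S(c=1) H(c=1) D(c=2) W(c=4) B(c=8)]
  17. access B: HIT, count now 9. Cache: [S(c=1) H(c=1) D(c=2) W(c=4) B(c=9)]
  18. access W: HIT, count now 5. Cache: [S(c=1) H(c=1) D(c=2) W(c=5) B(c=9)]
  19. access S: HIT, count now 2. Cache: [H(c=1) D(c=2) S(c=2) W(c=5) B(c=9)]
  20. access H: HIT, count now 2. Cache: [D(c=2) S(c=2) H(c=2) W(c=5) B(c=9)]
  21. access S: HIT, count now 3. Cache: [D(c=2) H(c=2) S(c=3) W(c=5) B(c=9)]
  22. access S: HIT, count now 4. Cache: [D(c=2) H(c=2) S(c=4) W(c=5) B(c=9)]
  23. access S: HIT, count now 5. Cache: [D(c=2) H(c=2) W(c=5) S(c=5) B(c=9)]
  24. access K: MISS. Cache: [K(c=1) D(c=2) H(c=2) W(c=5) S(c=5) B(c=9)]
  25. access D: HIT, count now 3. Cache: [K(c=1) H(c=2) D(c=3) W(c=5) S(c=5) B(c=9)]
  26. access B: HIT, count now 10. Cache: [K(c=1) H(c=2) D(c=3) W(c=5) S(c=5) B(c=10)]
  27. access W: HIT, count now 6. Cache: [K(c=1) H(c=2) D(c=3) S(c=5) W(c=6) B(c=10)]
  28. access H: HIT, count now 3. Cache: [K(c=1) D(c=3) H(c=3) S(c=5) W(c=6) B(c=10)]
  29. access J: MISS, evict K(c=1). Cache: [J(c=1) D(c=3) H(c=3) S(c=5) W(c=6) B(c=10)]
Total: 22 hits, 7 misses, 1 evictions

Answer: J D H S W B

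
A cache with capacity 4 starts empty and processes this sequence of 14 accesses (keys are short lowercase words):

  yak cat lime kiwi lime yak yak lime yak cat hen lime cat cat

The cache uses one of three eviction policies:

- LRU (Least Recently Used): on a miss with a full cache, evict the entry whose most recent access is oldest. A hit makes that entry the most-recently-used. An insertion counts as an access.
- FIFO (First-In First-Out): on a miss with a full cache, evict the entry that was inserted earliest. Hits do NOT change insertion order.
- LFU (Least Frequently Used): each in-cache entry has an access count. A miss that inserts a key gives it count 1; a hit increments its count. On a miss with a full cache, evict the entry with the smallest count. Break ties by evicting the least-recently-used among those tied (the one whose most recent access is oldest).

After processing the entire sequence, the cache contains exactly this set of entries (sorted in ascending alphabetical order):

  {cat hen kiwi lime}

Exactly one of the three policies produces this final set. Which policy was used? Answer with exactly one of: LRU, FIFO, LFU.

Answer: FIFO

Derivation:
Simulating under each policy and comparing final sets:
  LRU: final set = {cat hen lime yak} -> differs
  FIFO: final set = {cat hen kiwi lime} -> MATCHES target
  LFU: final set = {cat hen lime yak} -> differs
Only FIFO produces the target set.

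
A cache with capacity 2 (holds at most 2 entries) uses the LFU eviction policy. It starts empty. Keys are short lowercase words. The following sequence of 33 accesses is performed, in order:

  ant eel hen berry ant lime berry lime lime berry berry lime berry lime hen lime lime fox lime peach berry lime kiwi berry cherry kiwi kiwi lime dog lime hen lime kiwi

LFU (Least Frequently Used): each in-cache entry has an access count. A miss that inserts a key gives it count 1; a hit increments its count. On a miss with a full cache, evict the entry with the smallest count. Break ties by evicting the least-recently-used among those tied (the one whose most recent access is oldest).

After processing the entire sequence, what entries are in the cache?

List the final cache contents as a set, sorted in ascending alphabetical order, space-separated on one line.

Answer: kiwi lime

Derivation:
LFU simulation (capacity=2):
  1. access ant: MISS. Cache: [ant(c=1)]
  2. access eel: MISS. Cache: [ant(c=1) eel(c=1)]
  3. access hen: MISS, evict ant(c=1). Cache: [eel(c=1) hen(c=1)]
  4. access berry: MISS, evict eel(c=1). Cache: [hen(c=1) berry(c=1)]
  5. access ant: MISS, evict hen(c=1). Cache: [berry(c=1) ant(c=1)]
  6. access lime: MISS, evict berry(c=1). Cache: [ant(c=1) lime(c=1)]
  7. access berry: MISS, evict ant(c=1). Cache: [lime(c=1) berry(c=1)]
  8. access lime: HIT, count now 2. Cache: [berry(c=1) lime(c=2)]
  9. access lime: HIT, count now 3. Cache: [berry(c=1) lime(c=3)]
  10. access berry: HIT, count now 2. Cache: [berry(c=2) lime(c=3)]
  11. access berry: HIT, count now 3. Cache: [lime(c=3) berry(c=3)]
  12. access lime: HIT, count now 4. Cache: [berry(c=3) lime(c=4)]
  13. access berry: HIT, count now 4. Cache: [lime(c=4) berry(c=4)]
  14. access lime: HIT, count now 5. Cache: [berry(c=4) lime(c=5)]
  15. access hen: MISS, evict berry(c=4). Cache: [hen(c=1) lime(c=5)]
  16. access lime: HIT, count now 6. Cache: [hen(c=1) lime(c=6)]
  17. access lime: HIT, count now 7. Cache: [hen(c=1) lime(c=7)]
  18. access fox: MISS, evict hen(c=1). Cache: [fox(c=1) lime(c=7)]
  19. access lime: HIT, count now 8. Cache: [fox(c=1) lime(c=8)]
  20. access peach: MISS, evict fox(c=1). Cache: [peach(c=1) lime(c=8)]
  21. access berry: MISS, evict peach(c=1). Cache: [berry(c=1) lime(c=8)]
  22. access lime: HIT, count now 9. Cache: [berry(c=1) lime(c=9)]
  23. access kiwi: MISS, evict berry(c=1). Cache: [kiwi(c=1) lime(c=9)]
  24. access berry: MISS, evict kiwi(c=1). Cache: [berry(c=1) lime(c=9)]
  25. access cherry: MISS, evict berry(c=1). Cache: [cherry(c=1) lime(c=9)]
  26. access kiwi: MISS, evict cherry(c=1). Cache: [kiwi(c=1) lime(c=9)]
  27. access kiwi: HIT, count now 2. Cache: [kiwi(c=2) lime(c=9)]
  28. access lime: HIT, count now 10. Cache: [kiwi(c=2) lime(c=10)]
  29. access dog: MISS, evict kiwi(c=2). Cache: [dog(c=1) lime(c=10)]
  30. access lime: HIT, count now 11. Cache: [dog(c=1) lime(c=11)]
  31. access hen: MISS, evict dog(c=1). Cache: [hen(c=1) lime(c=11)]
  32. access lime: HIT, count now 12. Cache: [hen(c=1) lime(c=12)]
  33. access kiwi: MISS, evict hen(c=1). Cache: [kiwi(c=1) lime(c=12)]
Total: 15 hits, 18 misses, 16 evictions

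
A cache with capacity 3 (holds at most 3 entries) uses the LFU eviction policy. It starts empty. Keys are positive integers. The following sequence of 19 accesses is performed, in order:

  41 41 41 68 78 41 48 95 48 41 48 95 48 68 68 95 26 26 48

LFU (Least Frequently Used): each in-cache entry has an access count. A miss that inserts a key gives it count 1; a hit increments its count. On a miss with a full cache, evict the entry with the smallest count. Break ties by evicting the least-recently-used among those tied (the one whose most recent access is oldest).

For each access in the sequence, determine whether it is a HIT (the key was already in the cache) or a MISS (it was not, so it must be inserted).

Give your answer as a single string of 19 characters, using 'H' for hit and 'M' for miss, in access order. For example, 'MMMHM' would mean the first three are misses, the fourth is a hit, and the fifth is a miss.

LFU simulation (capacity=3):
  1. access 41: MISS. Cache: [41(c=1)]
  2. access 41: HIT, count now 2. Cache: [41(c=2)]
  3. access 41: HIT, count now 3. Cache: [41(c=3)]
  4. access 68: MISS. Cache: [68(c=1) 41(c=3)]
  5. access 78: MISS. Cache: [68(c=1) 78(c=1) 41(c=3)]
  6. access 41: HIT, count now 4. Cache: [68(c=1) 78(c=1) 41(c=4)]
  7. access 48: MISS, evict 68(c=1). Cache: [78(c=1) 48(c=1) 41(c=4)]
  8. access 95: MISS, evict 78(c=1). Cache: [48(c=1) 95(c=1) 41(c=4)]
  9. access 48: HIT, count now 2. Cache: [95(c=1) 48(c=2) 41(c=4)]
  10. access 41: HIT, count now 5. Cache: [95(c=1) 48(c=2) 41(c=5)]
  11. access 48: HIT, count now 3. Cache: [95(c=1) 48(c=3) 41(c=5)]
  12. access 95: HIT, count now 2. Cache: [95(c=2) 48(c=3) 41(c=5)]
  13. access 48: HIT, count now 4. Cache: [95(c=2) 48(c=4) 41(c=5)]
  14. access 68: MISS, evict 95(c=2). Cache: [68(c=1) 48(c=4) 41(c=5)]
  15. access 68: HIT, count now 2. Cache: [68(c=2) 48(c=4) 41(c=5)]
  16. access 95: MISS, evict 68(c=2). Cache: [95(c=1) 48(c=4) 41(c=5)]
  17. access 26: MISS, evict 95(c=1). Cache: [26(c=1) 48(c=4) 41(c=5)]
  18. access 26: HIT, count now 2. Cache: [26(c=2) 48(c=4) 41(c=5)]
  19. access 48: HIT, count now 5. Cache: [26(c=2) 41(c=5) 48(c=5)]
Total: 11 hits, 8 misses, 5 evictions

Answer: MHHMMHMMHHHHHMHMMHH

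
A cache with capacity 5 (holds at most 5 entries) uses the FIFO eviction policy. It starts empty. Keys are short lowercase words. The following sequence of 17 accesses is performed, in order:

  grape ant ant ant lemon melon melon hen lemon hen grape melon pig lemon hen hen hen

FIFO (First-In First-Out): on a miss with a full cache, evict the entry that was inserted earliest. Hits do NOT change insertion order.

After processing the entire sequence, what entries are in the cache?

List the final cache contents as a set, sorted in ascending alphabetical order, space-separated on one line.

Answer: ant hen lemon melon pig

Derivation:
FIFO simulation (capacity=5):
  1. access grape: MISS. Cache (old->new): [grape]
  2. access ant: MISS. Cache (old->new): [grape ant]
  3. access ant: HIT. Cache (old->new): [grape ant]
  4. access ant: HIT. Cache (old->new): [grape ant]
  5. access lemon: MISS. Cache (old->new): [grape ant lemon]
  6. access melon: MISS. Cache (old->new): [grape ant lemon melon]
  7. access melon: HIT. Cache (old->new): [grape ant lemon melon]
  8. access hen: MISS. Cache (old->new): [grape ant lemon melon hen]
  9. access lemon: HIT. Cache (old->new): [grape ant lemon melon hen]
  10. access hen: HIT. Cache (old->new): [grape ant lemon melon hen]
  11. access grape: HIT. Cache (old->new): [grape ant lemon melon hen]
  12. access melon: HIT. Cache (old->new): [grape ant lemon melon hen]
  13. access pig: MISS, evict grape. Cache (old->new): [ant lemon melon hen pig]
  14. access lemon: HIT. Cache (old->new): [ant lemon melon hen pig]
  15. access hen: HIT. Cache (old->new): [ant lemon melon hen pig]
  16. access hen: HIT. Cache (old->new): [ant lemon melon hen pig]
  17. access hen: HIT. Cache (old->new): [ant lemon melon hen pig]
Total: 11 hits, 6 misses, 1 evictions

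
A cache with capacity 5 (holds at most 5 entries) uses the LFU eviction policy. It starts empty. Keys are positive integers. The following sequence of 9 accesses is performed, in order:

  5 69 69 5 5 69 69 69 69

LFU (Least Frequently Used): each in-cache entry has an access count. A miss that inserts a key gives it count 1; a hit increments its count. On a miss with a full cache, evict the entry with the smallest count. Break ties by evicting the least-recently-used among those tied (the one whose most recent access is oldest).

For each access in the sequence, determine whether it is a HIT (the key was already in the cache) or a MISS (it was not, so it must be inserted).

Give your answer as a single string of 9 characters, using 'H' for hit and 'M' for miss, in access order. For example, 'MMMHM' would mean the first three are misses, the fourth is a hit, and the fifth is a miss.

LFU simulation (capacity=5):
  1. access 5: MISS. Cache: [5(c=1)]
  2. access 69: MISS. Cache: [5(c=1) 69(c=1)]
  3. access 69: HIT, count now 2. Cache: [5(c=1) 69(c=2)]
  4. access 5: HIT, count now 2. Cache: [69(c=2) 5(c=2)]
  5. access 5: HIT, count now 3. Cache: [69(c=2) 5(c=3)]
  6. access 69: HIT, count now 3. Cache: [5(c=3) 69(c=3)]
  7. access 69: HIT, count now 4. Cache: [5(c=3) 69(c=4)]
  8. access 69: HIT, count now 5. Cache: [5(c=3) 69(c=5)]
  9. access 69: HIT, count now 6. Cache: [5(c=3) 69(c=6)]
Total: 7 hits, 2 misses, 0 evictions

Answer: MMHHHHHHH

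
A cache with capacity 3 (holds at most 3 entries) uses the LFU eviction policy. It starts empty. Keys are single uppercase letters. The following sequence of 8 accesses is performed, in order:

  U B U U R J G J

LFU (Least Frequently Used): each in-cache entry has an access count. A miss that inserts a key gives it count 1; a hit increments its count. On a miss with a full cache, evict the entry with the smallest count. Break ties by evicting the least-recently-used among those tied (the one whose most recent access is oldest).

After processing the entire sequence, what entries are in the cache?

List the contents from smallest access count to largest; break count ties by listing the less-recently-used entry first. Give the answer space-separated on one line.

Answer: G J U

Derivation:
LFU simulation (capacity=3):
  1. access U: MISS. Cache: [U(c=1)]
  2. access B: MISS. Cache: [U(c=1) B(c=1)]
  3. access U: HIT, count now 2. Cache: [B(c=1) U(c=2)]
  4. access U: HIT, count now 3. Cache: [B(c=1) U(c=3)]
  5. access R: MISS. Cache: [B(c=1) R(c=1) U(c=3)]
  6. access J: MISS, evict B(c=1). Cache: [R(c=1) J(c=1) U(c=3)]
  7. access G: MISS, evict R(c=1). Cache: [J(c=1) G(c=1) U(c=3)]
  8. access J: HIT, count now 2. Cache: [G(c=1) J(c=2) U(c=3)]
Total: 3 hits, 5 misses, 2 evictions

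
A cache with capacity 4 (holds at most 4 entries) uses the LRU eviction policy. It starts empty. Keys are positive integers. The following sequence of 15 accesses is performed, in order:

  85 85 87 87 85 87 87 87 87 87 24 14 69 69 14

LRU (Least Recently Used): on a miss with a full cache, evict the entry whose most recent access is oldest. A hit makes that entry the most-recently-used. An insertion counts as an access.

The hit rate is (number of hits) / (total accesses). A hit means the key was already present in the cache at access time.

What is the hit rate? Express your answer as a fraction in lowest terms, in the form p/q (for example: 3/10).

Answer: 2/3

Derivation:
LRU simulation (capacity=4):
  1. access 85: MISS. Cache (LRU->MRU): [85]
  2. access 85: HIT. Cache (LRU->MRU): [85]
  3. access 87: MISS. Cache (LRU->MRU): [85 87]
  4. access 87: HIT. Cache (LRU->MRU): [85 87]
  5. access 85: HIT. Cache (LRU->MRU): [87 85]
  6. access 87: HIT. Cache (LRU->MRU): [85 87]
  7. access 87: HIT. Cache (LRU->MRU): [85 87]
  8. access 87: HIT. Cache (LRU->MRU): [85 87]
  9. access 87: HIT. Cache (LRU->MRU): [85 87]
  10. access 87: HIT. Cache (LRU->MRU): [85 87]
  11. access 24: MISS. Cache (LRU->MRU): [85 87 24]
  12. access 14: MISS. Cache (LRU->MRU): [85 87 24 14]
  13. access 69: MISS, evict 85. Cache (LRU->MRU): [87 24 14 69]
  14. access 69: HIT. Cache (LRU->MRU): [87 24 14 69]
  15. access 14: HIT. Cache (LRU->MRU): [87 24 69 14]
Total: 10 hits, 5 misses, 1 evictions

Hit rate = 10/15 = 2/3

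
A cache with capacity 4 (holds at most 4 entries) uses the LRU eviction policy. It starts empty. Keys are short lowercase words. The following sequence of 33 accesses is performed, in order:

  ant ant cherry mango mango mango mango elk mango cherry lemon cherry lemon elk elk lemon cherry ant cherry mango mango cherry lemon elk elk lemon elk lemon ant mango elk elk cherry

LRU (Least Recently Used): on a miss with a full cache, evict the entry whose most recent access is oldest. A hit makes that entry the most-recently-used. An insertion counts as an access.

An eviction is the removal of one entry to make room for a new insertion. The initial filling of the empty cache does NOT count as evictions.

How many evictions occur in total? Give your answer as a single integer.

Answer: 7

Derivation:
LRU simulation (capacity=4):
  1. access ant: MISS. Cache (LRU->MRU): [ant]
  2. access ant: HIT. Cache (LRU->MRU): [ant]
  3. access cherry: MISS. Cache (LRU->MRU): [ant cherry]
  4. access mango: MISS. Cache (LRU->MRU): [ant cherry mango]
  5. access mango: HIT. Cache (LRU->MRU): [ant cherry mango]
  6. access mango: HIT. Cache (LRU->MRU): [ant cherry mango]
  7. access mango: HIT. Cache (LRU->MRU): [ant cherry mango]
  8. access elk: MISS. Cache (LRU->MRU): [ant cherry mango elk]
  9. access mango: HIT. Cache (LRU->MRU): [ant cherry elk mango]
  10. access cherry: HIT. Cache (LRU->MRU): [ant elk mango cherry]
  11. access lemon: MISS, evict ant. Cache (LRU->MRU): [elk mango cherry lemon]
  12. access cherry: HIT. Cache (LRU->MRU): [elk mango lemon cherry]
  13. access lemon: HIT. Cache (LRU->MRU): [elk mango cherry lemon]
  14. access elk: HIT. Cache (LRU->MRU): [mango cherry lemon elk]
  15. access elk: HIT. Cache (LRU->MRU): [mango cherry lemon elk]
  16. access lemon: HIT. Cache (LRU->MRU): [mango cherry elk lemon]
  17. access cherry: HIT. Cache (LRU->MRU): [mango elk lemon cherry]
  18. access ant: MISS, evict mango. Cache (LRU->MRU): [elk lemon cherry ant]
  19. access cherry: HIT. Cache (LRU->MRU): [elk lemon ant cherry]
  20. access mango: MISS, evict elk. Cache (LRU->MRU): [lemon ant cherry mango]
  21. access mango: HIT. Cache (LRU->MRU): [lemon ant cherry mango]
  22. access cherry: HIT. Cache (LRU->MRU): [lemon ant mango cherry]
  23. access lemon: HIT. Cache (LRU->MRU): [ant mango cherry lemon]
  24. access elk: MISS, evict ant. Cache (LRU->MRU): [mango cherry lemon elk]
  25. access elk: HIT. Cache (LRU->MRU): [mango cherry lemon elk]
  26. access lemon: HIT. Cache (LRU->MRU): [mango cherry elk lemon]
  27. access elk: HIT. Cache (LRU->MRU): [mango cherry lemon elk]
  28. access lemon: HIT. Cache (LRU->MRU): [mango cherry elk lemon]
  29. access ant: MISS, evict mango. Cache (LRU->MRU): [cherry elk lemon ant]
  30. access mango: MISS, evict cherry. Cache (LRU->MRU): [elk lemon ant mango]
  31. access elk: HIT. Cache (LRU->MRU): [lemon ant mango elk]
  32. access elk: HIT. Cache (LRU->MRU): [lemon ant mango elk]
  33. access cherry: MISS, evict lemon. Cache (LRU->MRU): [ant mango elk cherry]
Total: 22 hits, 11 misses, 7 evictions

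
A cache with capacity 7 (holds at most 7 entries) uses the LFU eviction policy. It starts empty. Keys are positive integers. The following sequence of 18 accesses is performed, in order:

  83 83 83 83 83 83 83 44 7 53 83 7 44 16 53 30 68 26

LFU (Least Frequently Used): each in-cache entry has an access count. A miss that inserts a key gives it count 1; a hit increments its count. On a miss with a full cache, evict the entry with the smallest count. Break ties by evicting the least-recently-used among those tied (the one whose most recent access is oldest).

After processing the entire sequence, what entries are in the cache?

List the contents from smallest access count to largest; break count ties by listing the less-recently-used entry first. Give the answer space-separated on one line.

Answer: 30 68 26 7 44 53 83

Derivation:
LFU simulation (capacity=7):
  1. access 83: MISS. Cache: [83(c=1)]
  2. access 83: HIT, count now 2. Cache: [83(c=2)]
  3. access 83: HIT, count now 3. Cache: [83(c=3)]
  4. access 83: HIT, count now 4. Cache: [83(c=4)]
  5. access 83: HIT, count now 5. Cache: [83(c=5)]
  6. access 83: HIT, count now 6. Cache: [83(c=6)]
  7. access 83: HIT, count now 7. Cache: [83(c=7)]
  8. access 44: MISS. Cache: [44(c=1) 83(c=7)]
  9. access 7: MISS. Cache: [44(c=1) 7(c=1) 83(c=7)]
  10. access 53: MISS. Cache: [44(c=1) 7(c=1) 53(c=1) 83(c=7)]
  11. access 83: HIT, count now 8. Cache: [44(c=1) 7(c=1) 53(c=1) 83(c=8)]
  12. access 7: HIT, count now 2. Cache: [44(c=1) 53(c=1) 7(c=2) 83(c=8)]
  13. access 44: HIT, count now 2. Cache: [53(c=1) 7(c=2) 44(c=2) 83(c=8)]
  14. access 16: MISS. Cache: [53(c=1) 16(c=1) 7(c=2) 44(c=2) 83(c=8)]
  15. access 53: HIT, count now 2. Cache: [16(c=1) 7(c=2) 44(c=2) 53(c=2) 83(c=8)]
  16. access 30: MISS. Cache: [16(c=1) 30(c=1) 7(c=2) 44(c=2) 53(c=2) 83(c=8)]
  17. access 68: MISS. Cache: [16(c=1) 30(c=1) 68(c=1) 7(c=2) 44(c=2) 53(c=2) 83(c=8)]
  18. access 26: MISS, evict 16(c=1). Cache: [30(c=1) 68(c=1) 26(c=1) 7(c=2) 44(c=2) 53(c=2) 83(c=8)]
Total: 10 hits, 8 misses, 1 evictions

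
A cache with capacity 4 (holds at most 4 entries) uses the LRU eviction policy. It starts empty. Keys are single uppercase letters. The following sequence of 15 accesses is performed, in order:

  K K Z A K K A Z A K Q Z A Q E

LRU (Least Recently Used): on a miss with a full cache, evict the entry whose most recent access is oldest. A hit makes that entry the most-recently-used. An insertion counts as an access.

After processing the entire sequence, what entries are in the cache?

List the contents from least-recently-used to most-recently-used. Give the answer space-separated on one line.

Answer: Z A Q E

Derivation:
LRU simulation (capacity=4):
  1. access K: MISS. Cache (LRU->MRU): [K]
  2. access K: HIT. Cache (LRU->MRU): [K]
  3. access Z: MISS. Cache (LRU->MRU): [K Z]
  4. access A: MISS. Cache (LRU->MRU): [K Z A]
  5. access K: HIT. Cache (LRU->MRU): [Z A K]
  6. access K: HIT. Cache (LRU->MRU): [Z A K]
  7. access A: HIT. Cache (LRU->MRU): [Z K A]
  8. access Z: HIT. Cache (LRU->MRU): [K A Z]
  9. access A: HIT. Cache (LRU->MRU): [K Z A]
  10. access K: HIT. Cache (LRU->MRU): [Z A K]
  11. access Q: MISS. Cache (LRU->MRU): [Z A K Q]
  12. access Z: HIT. Cache (LRU->MRU): [A K Q Z]
  13. access A: HIT. Cache (LRU->MRU): [K Q Z A]
  14. access Q: HIT. Cache (LRU->MRU): [K Z A Q]
  15. access E: MISS, evict K. Cache (LRU->MRU): [Z A Q E]
Total: 10 hits, 5 misses, 1 evictions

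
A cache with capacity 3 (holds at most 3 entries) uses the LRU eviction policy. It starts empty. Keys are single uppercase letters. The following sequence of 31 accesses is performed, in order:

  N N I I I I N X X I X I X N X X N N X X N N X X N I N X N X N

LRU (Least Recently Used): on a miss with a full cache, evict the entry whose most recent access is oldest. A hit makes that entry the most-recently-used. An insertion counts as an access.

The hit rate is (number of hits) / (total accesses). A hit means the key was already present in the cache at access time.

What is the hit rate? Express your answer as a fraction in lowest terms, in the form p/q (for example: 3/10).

LRU simulation (capacity=3):
  1. access N: MISS. Cache (LRU->MRU): [N]
  2. access N: HIT. Cache (LRU->MRU): [N]
  3. access I: MISS. Cache (LRU->MRU): [N I]
  4. access I: HIT. Cache (LRU->MRU): [N I]
  5. access I: HIT. Cache (LRU->MRU): [N I]
  6. access I: HIT. Cache (LRU->MRU): [N I]
  7. access N: HIT. Cache (LRU->MRU): [I N]
  8. access X: MISS. Cache (LRU->MRU): [I N X]
  9. access X: HIT. Cache (LRU->MRU): [I N X]
  10. access I: HIT. Cache (LRU->MRU): [N X I]
  11. access X: HIT. Cache (LRU->MRU): [N I X]
  12. access I: HIT. Cache (LRU->MRU): [N X I]
  13. access X: HIT. Cache (LRU->MRU): [N I X]
  14. access N: HIT. Cache (LRU->MRU): [I X N]
  15. access X: HIT. Cache (LRU->MRU): [I N X]
  16. access X: HIT. Cache (LRU->MRU): [I N X]
  17. access N: HIT. Cache (LRU->MRU): [I X N]
  18. access N: HIT. Cache (LRU->MRU): [I X N]
  19. access X: HIT. Cache (LRU->MRU): [I N X]
  20. access X: HIT. Cache (LRU->MRU): [I N X]
  21. access N: HIT. Cache (LRU->MRU): [I X N]
  22. access N: HIT. Cache (LRU->MRU): [I X N]
  23. access X: HIT. Cache (LRU->MRU): [I N X]
  24. access X: HIT. Cache (LRU->MRU): [I N X]
  25. access N: HIT. Cache (LRU->MRU): [I X N]
  26. access I: HIT. Cache (LRU->MRU): [X N I]
  27. access N: HIT. Cache (LRU->MRU): [X I N]
  28. access X: HIT. Cache (LRU->MRU): [I N X]
  29. access N: HIT. Cache (LRU->MRU): [I X N]
  30. access X: HIT. Cache (LRU->MRU): [I N X]
  31. access N: HIT. Cache (LRU->MRU): [I X N]
Total: 28 hits, 3 misses, 0 evictions

Hit rate = 28/31

Answer: 28/31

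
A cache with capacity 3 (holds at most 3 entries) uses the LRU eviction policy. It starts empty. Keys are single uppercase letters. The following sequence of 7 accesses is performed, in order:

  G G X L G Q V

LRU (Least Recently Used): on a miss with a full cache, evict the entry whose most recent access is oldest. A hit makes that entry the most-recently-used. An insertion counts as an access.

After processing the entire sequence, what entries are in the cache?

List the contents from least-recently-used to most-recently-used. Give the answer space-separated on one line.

LRU simulation (capacity=3):
  1. access G: MISS. Cache (LRU->MRU): [G]
  2. access G: HIT. Cache (LRU->MRU): [G]
  3. access X: MISS. Cache (LRU->MRU): [G X]
  4. access L: MISS. Cache (LRU->MRU): [G X L]
  5. access G: HIT. Cache (LRU->MRU): [X L G]
  6. access Q: MISS, evict X. Cache (LRU->MRU): [L G Q]
  7. access V: MISS, evict L. Cache (LRU->MRU): [G Q V]
Total: 2 hits, 5 misses, 2 evictions

Answer: G Q V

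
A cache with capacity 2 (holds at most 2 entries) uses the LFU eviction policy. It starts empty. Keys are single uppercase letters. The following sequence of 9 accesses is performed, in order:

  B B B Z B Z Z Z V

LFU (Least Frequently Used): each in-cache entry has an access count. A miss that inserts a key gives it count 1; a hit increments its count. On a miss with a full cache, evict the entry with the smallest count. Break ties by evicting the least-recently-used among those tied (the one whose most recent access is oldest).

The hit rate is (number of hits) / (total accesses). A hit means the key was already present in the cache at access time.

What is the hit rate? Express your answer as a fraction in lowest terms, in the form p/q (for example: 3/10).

LFU simulation (capacity=2):
  1. access B: MISS. Cache: [B(c=1)]
  2. access B: HIT, count now 2. Cache: [B(c=2)]
  3. access B: HIT, count now 3. Cache: [B(c=3)]
  4. access Z: MISS. Cache: [Z(c=1) B(c=3)]
  5. access B: HIT, count now 4. Cache: [Z(c=1) B(c=4)]
  6. access Z: HIT, count now 2. Cache: [Z(c=2) B(c=4)]
  7. access Z: HIT, count now 3. Cache: [Z(c=3) B(c=4)]
  8. access Z: HIT, count now 4. Cache: [B(c=4) Z(c=4)]
  9. access V: MISS, evict B(c=4). Cache: [V(c=1) Z(c=4)]
Total: 6 hits, 3 misses, 1 evictions

Hit rate = 6/9 = 2/3

Answer: 2/3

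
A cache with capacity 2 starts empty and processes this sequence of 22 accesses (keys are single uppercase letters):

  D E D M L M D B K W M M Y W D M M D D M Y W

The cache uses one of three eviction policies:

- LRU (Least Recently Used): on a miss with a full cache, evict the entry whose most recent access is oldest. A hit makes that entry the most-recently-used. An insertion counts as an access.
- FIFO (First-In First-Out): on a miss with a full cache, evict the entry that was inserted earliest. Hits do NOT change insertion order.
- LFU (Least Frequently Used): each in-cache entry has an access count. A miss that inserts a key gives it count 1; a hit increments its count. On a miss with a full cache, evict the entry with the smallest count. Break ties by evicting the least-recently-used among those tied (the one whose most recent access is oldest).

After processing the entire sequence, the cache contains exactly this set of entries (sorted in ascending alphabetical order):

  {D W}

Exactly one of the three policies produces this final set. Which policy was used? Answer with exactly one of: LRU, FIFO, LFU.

Simulating under each policy and comparing final sets:
  LRU: final set = {W Y} -> differs
  FIFO: final set = {W Y} -> differs
  LFU: final set = {D W} -> MATCHES target
Only LFU produces the target set.

Answer: LFU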